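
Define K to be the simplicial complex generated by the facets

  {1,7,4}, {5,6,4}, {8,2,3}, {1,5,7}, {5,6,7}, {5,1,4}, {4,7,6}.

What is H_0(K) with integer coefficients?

H_0 ≅ Z^2.

Order the vertices as 1 < 2 < 3 < 4 < 5 < 6 < 7 < 8. Listing each simplex with vertices in this order, K has dimension 2 with simplices:

  0-simplices (8): [1], [2], [3], [4], [5], [6], [7], [8]
  1-simplices (12): [1,4], [1,5], [1,7], [2,3], [2,8], [3,8], [4,5], [4,6], [4,7], [5,6], [5,7], [6,7]
  2-simplices (7): [1,4,5], [1,4,7], [1,5,7], [2,3,8], [4,5,6], [4,6,7], [5,6,7]

giving chain groups C_0 ≅ Z^8, C_1 ≅ Z^12, C_2 ≅ Z^7.

Boundary ∂_1: C_1 → C_0 is given by ∂[p,q] = [q] − [p]. For instance
  ∂[6,7] = [7] − [6].
The resulting 8×12 matrix has rank 6, and its Smith normal form has invariant factors (1,1,1,1,1,1).

∂_2: C_2 → C_1 acts by ∂[p,q,r] = [q,r] − [p,r] + [p,q]. For instance
  ∂[2,3,8] = [3,8] − [2,8] + [2,3],
  ∂[1,5,7] = [5,7] − [1,7] + [1,5].
This gives a 12×7 integer matrix of rank 6; reducing to Smith normal form yields diagonal entries (1,1,1,1,1,1).

Reading off H_k = ker ∂_k / im ∂_{k+1}:

  H_0: rank C_0 − rank ∂_1 = 8 − 6 = 2, and the invariant factors of ∂_1 are all 1, so H_0 ≅ Z^2.

(K is a triangulation of the disjoint union of the 2-simplex and the 2-sphere S^2.)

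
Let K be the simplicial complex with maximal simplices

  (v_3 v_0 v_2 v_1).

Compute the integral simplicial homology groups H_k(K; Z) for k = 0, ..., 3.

Fix the vertex order v_0 < v_1 < v_2 < v_3 and write every simplex with vertices in increasing order. Then dim K = 3 and the simplices of K are:

  0-simplices (4): [v_0], [v_1], [v_2], [v_3]
  1-simplices (6): [v_0,v_1], [v_0,v_2], [v_0,v_3], [v_1,v_2], [v_1,v_3], [v_2,v_3]
  2-simplices (4): [v_0,v_1,v_2], [v_0,v_1,v_3], [v_0,v_2,v_3], [v_1,v_2,v_3]
  3-simplices (1): [v_0,v_1,v_2,v_3]

Hence C_0 ≅ Z^4, C_1 ≅ Z^6, C_2 ≅ Z^4, C_3 ≅ Z^1.

The boundary map ∂_1: C_1 → C_0 sends each edge [p,q] (with p < q) to q − p.
As a 4×6 matrix over Z this has rank 3, with invariant factors (1,1,1).

Boundary ∂_2: C_2 → C_1 acts by ∂[p,q,r] = [q,r] − [p,r] + [p,q]. For instance
  ∂[v_1,v_2,v_3] = [v_2,v_3] − [v_1,v_3] + [v_1,v_2],
  ∂[v_0,v_1,v_3] = [v_1,v_3] − [v_0,v_3] + [v_0,v_1].
The resulting 6×4 matrix has rank 3, and its Smith normal form has invariant factors (1,1,1).

The boundary map ∂_3: C_3 → C_2 sends each 3-simplex σ to the alternating sum Σ_i (−1)^i (σ with its i-th vertex removed). For instance
  ∂[v_0,v_1,v_2,v_3] = [v_1,v_2,v_3] − [v_0,v_2,v_3] + [v_0,v_1,v_3] − [v_0,v_1,v_2].
This gives a 4×1 integer matrix of rank 1; reducing to Smith normal form yields diagonal entries (1).

Computing H_k = (kernel of ∂_k) / (image of ∂_{k+1}):

  H_0: rank C_0 − rank ∂_1 = 4 − 3 = 1, and the invariant factors of ∂_1 are all 1, so H_0 = Z.
  H_1: rank ker ∂_1 − rank ∂_2 = (6 − 3) − 3 = 0, and the invariant factors of ∂_2 are all 1, so H_1 = 0.
  H_2: rank ker ∂_2 − rank ∂_3 = (4 − 3) − 1 = 0, and the invariant factors of ∂_3 are all 1, so H_2 = 0.
  H_3: rank ker ∂_3 − rank ∂_4 = (1 − 1) − 0 = 0, and there is no ∂_4, so H_3 = 0.

As a check, the Euler characteristic is 4 − 6 + 4 − 1 = 1, which agrees with 1 − 0 + 0 − 0 = 1.

H_0 ≅ Z,  H_1 = 0,  H_2 = 0,  H_3 = 0.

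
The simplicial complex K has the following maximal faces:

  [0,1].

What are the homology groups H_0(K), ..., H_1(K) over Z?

H_0 = Z,  H_1 = 0.

We work with the vertex ordering 0 < 1. The simplices of K, each written with vertices in increasing order, are:

  0-simplices (2): [0], [1]
  1-simplices (1): [0,1]

Hence C_0 ≅ Z^2, C_1 ≅ Z^1.

∂_1: C_1 → C_0 is given by ∂[p,q] = [q] − [p].
As a 2×1 matrix over Z this has rank 1, with invariant factors (1).

Reading off H_k = ker ∂_k / im ∂_{k+1}:

  H_0: rank C_0 − rank ∂_1 = 2 − 1 = 1, and the invariant factors of ∂_1 are all 1, so H_0 ≅ Z.
  H_1: rank ker ∂_1 − rank ∂_2 = (1 − 1) − 0 = 0, and there is no ∂_2, so H_1 ≅ 0.

As a check, the Euler characteristic is 2 − 1 = 1, which agrees with 1 − 0 = 1.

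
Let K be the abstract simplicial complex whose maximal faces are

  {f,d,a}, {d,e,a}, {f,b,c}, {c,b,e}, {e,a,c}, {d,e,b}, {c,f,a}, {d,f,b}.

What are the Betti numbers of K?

b_0 = 1, b_1 = 0, b_2 = 1.

K has 6 vertices, 12 edges, 8 triangles.
rank ∂_0 = 0, rank ∂_1 = 5 ⇒ b_0 = 6 − 0 − 5 = 1; all invariant factors of ∂_1 are 1 so no torsion. So H_0 = Z.
rank ∂_1 = 5, rank ∂_2 = 7 ⇒ b_1 = 12 − 5 − 7 = 0; all invariant factors of ∂_2 are 1 so no torsion. So H_1 = 0.
rank ∂_2 = 7, rank ∂_3 = 0 ⇒ b_2 = 8 − 7 − 0 = 1. So H_2 = Z.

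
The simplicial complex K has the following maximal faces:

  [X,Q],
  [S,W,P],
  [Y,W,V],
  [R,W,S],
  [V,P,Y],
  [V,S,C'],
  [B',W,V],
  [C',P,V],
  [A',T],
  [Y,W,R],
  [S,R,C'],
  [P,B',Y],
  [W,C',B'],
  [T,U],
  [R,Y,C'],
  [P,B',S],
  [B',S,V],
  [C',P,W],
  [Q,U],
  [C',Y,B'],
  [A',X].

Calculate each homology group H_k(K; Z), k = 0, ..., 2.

We work with the vertex ordering P < Q < R < S < T < U < V < W < X < Y < A' < B' < C'. The simplices of K, each written with vertices in increasing order, are:

  0-simplices (13): [P], [Q], [R], [S], [T], [U], [V], [W], [X], [Y], [A'], [B'], [C']
  1-simplices (29): (29 of them)
  2-simplices (16): [P,S,W], [P,S,B'], [P,V,Y], [P,V,C'], [P,W,C'], [P,Y,B'], [R,S,W], [R,S,C'], [R,W,Y], [R,Y,C'], [S,V,B'], [S,V,C'], [V,W,Y], [V,W,B'], [W,B',C'], [Y,B',C']

giving chain groups C_0 ≅ Z^13, C_1 ≅ Z^29, C_2 ≅ Z^16.

Boundary ∂_1: C_1 → C_0 maps an edge to its endpoints' difference, ∂[p,q] = q − p. For instance
  ∂[V,B'] = [B'] − [V].
The 13×29 boundary matrix has rank 11 and Smith normal form diag(1,1,1,1,1,1,1,1,1,1,1).

The boundary map ∂_2: C_2 → C_1 maps a triangle to the signed sum of its edges. For instance
  ∂[P,V,Y] = [V,Y] − [P,Y] + [P,V],
  ∂[S,V,C'] = [V,C'] − [S,C'] + [S,V].
As a 29×16 matrix over Z this has rank 15, with invariant factors (1,1,1,1,1,1,1,1,1,1,1,1,1,1,1).

Reading off H_k = ker ∂_k / im ∂_{k+1}:

  H_0: rank C_0 − rank ∂_1 = 13 − 11 = 2, and the invariant factors of ∂_1 are all 1, so H_0 = Z^2.
  H_1: rank ker ∂_1 − rank ∂_2 = (29 − 11) − 15 = 3, and the invariant factors of ∂_2 are all 1, so H_1 = Z^3.
  H_2: rank ker ∂_2 − rank ∂_3 = (16 − 15) − 0 = 1, and there is no ∂_3, so H_2 = Z.

(K is a triangulation of the disjoint union of the circle S^1 and the torus T^2.)

H_0 ≅ Z^2,  H_1 ≅ Z^3,  H_2 ≅ Z.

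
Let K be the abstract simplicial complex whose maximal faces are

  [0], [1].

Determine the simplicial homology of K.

We work with the vertex ordering 0 < 1. The simplices of K, each written with vertices in increasing order, are:

  0-simplices (2): [0], [1]

Hence C_0 ≅ Z^2.

Now H_k = ker ∂_k / im ∂_{k+1}, so:

  H_0: rank C_0 − rank ∂_1 = 2 − 0 = 2, and there is no ∂_1, so H_0 ≅ Z^2.

(K is a triangulation of a set of 2 points.)

H_0 ≅ Z^2.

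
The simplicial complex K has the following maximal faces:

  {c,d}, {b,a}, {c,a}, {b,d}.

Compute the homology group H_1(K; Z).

H_1 = Z.

We work with the vertex ordering a < b < c < d. The simplices of K, each written with vertices in increasing order, are:

  0-simplices (4): a, b, c, d
  1-simplices (4): ab, ac, bd, cd

so the chain groups are C_0 ≅ Z^4, C_1 ≅ Z^4.

The boundary map ∂_1: C_1 → C_0 maps an edge to its endpoints' difference, ∂[p,q] = q − p.
The 4×4 boundary matrix has rank 3 and Smith normal form diag(1,1,1).

Computing H_k = (kernel of ∂_k) / (image of ∂_{k+1}):

  H_1: rank ker ∂_1 − rank ∂_2 = (4 − 3) − 0 = 1, and there is no ∂_2, so H_1 ≅ Z.

(K is a triangulation of the circle S^1.)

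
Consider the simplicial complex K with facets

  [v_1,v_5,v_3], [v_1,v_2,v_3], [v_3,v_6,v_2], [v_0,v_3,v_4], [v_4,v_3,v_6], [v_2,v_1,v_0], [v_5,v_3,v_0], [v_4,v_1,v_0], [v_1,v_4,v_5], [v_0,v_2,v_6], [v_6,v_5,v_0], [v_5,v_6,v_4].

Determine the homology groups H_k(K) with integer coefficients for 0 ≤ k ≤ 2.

We work with the vertex ordering v_0 < v_1 < v_2 < v_3 < v_4 < v_5 < v_6. The simplices of K, each written with vertices in increasing order, are:

  0-simplices (7): [v_0], [v_1], [v_2], [v_3], [v_4], [v_5], [v_6]
  1-simplices (18): (18 of them)
  2-simplices (12): (12 of them)

so the chain groups are C_0 ≅ Z^7, C_1 ≅ Z^18, C_2 ≅ Z^12.

Boundary ∂_1: C_1 → C_0 sends each edge [p,q] (with p < q) to q − p. For instance
  ∂[v_0,v_3] = [v_3] − [v_0].
This gives a 7×18 integer matrix of rank 6; reducing to Smith normal form yields diagonal entries (1,1,1,1,1,1).

The boundary map ∂_2: C_2 → C_1 sends each 2-simplex [p,q,r] to [q,r] − [p,r] + [p,q]. For instance
  ∂[v_0,v_5,v_6] = [v_5,v_6] − [v_0,v_6] + [v_0,v_5],
  ∂[v_0,v_1,v_4] = [v_1,v_4] − [v_0,v_4] + [v_0,v_1].
The resulting 18×12 matrix has rank 12, and its Smith normal form has invariant factors (1,1,1,1,1,1,1,1,1,1,1,2).

Computing H_k = (kernel of ∂_k) / (image of ∂_{k+1}):

  H_0: rank C_0 − rank ∂_1 = 7 − 6 = 1, and the invariant factors of ∂_1 are all 1, so H_0 = Z.
  H_1: rank ker ∂_1 − rank ∂_2 = (18 − 6) − 12 = 0, and ∂_2 has invariant factor 2 > 1, so H_1 = Z/2.
  H_2: rank ker ∂_2 − rank ∂_3 = (12 − 12) − 0 = 0, and there is no ∂_3, so H_2 = 0.

As a check, the Euler characteristic is 7 − 18 + 12 = 1, which agrees with 1 − 0 + 0 = 1.

H_0 = Z,  H_1 = Z/2,  H_2 = 0.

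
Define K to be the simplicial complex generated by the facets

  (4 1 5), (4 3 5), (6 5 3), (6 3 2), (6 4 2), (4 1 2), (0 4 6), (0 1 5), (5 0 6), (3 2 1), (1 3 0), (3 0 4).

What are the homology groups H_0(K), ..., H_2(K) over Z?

Order the vertices as 0 < 1 < 2 < 3 < 4 < 5 < 6. Listing each simplex with vertices in this order, K has dimension 2 with simplices:

  0-simplices (7): [0], [1], [2], [3], [4], [5], [6]
  1-simplices (18): [0,1], [0,3], [0,4], [0,5], [0,6], [1,2], [1,3], [1,4], [1,5], [2,3], [2,4], [2,6], [3,4], [3,5], [3,6], [4,5], [4,6], [5,6]
  2-simplices (12): [0,1,3], [0,1,5], [0,3,4], [0,4,6], [0,5,6], [1,2,3], [1,2,4], [1,4,5], [2,3,6], [2,4,6], [3,4,5], [3,5,6]

giving chain groups C_0 ≅ Z^7, C_1 ≅ Z^18, C_2 ≅ Z^12.

∂_1: C_1 → C_0 maps an edge to its endpoints' difference, ∂[p,q] = q − p.
As a 7×18 matrix over Z this has rank 6, with invariant factors (1,1,1,1,1,1).

The boundary map ∂_2: C_2 → C_1 maps a triangle to the signed sum of its edges. For instance
  ∂[1,2,4] = [2,4] − [1,4] + [1,2],
  ∂[0,1,5] = [1,5] − [0,5] + [0,1].
As a 18×12 matrix over Z this has rank 12, with invariant factors (1,1,1,1,1,1,1,1,1,1,1,2).

Computing H_k = (kernel of ∂_k) / (image of ∂_{k+1}):

  H_0: rank C_0 − rank ∂_1 = 7 − 6 = 1, and the invariant factors of ∂_1 are all 1, so H_0 ≅ Z.
  H_1: rank ker ∂_1 − rank ∂_2 = (18 − 6) − 12 = 0, and ∂_2 has invariant factor 2 > 1, so H_1 ≅ Z/2.
  H_2: rank ker ∂_2 − rank ∂_3 = (12 − 12) − 0 = 0, and there is no ∂_3, so H_2 ≅ 0.

As a check, the Euler characteristic is 7 − 18 + 12 = 1, which agrees with 1 − 0 + 0 = 1.

H_0 ≅ Z,  H_1 ≅ Z/2,  H_2 = 0.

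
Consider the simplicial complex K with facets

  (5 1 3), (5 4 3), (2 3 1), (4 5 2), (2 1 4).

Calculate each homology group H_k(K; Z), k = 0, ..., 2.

Fix the vertex order 1 < 2 < 3 < 4 < 5 and write every simplex with vertices in increasing order. Then dim K = 2 and the simplices of K are:

  0-simplices (5): [1], [2], [3], [4], [5]
  1-simplices (10): [1,2], [1,3], [1,4], [1,5], [2,3], [2,4], [2,5], [3,4], [3,5], [4,5]
  2-simplices (5): [1,2,3], [1,2,4], [1,3,5], [2,4,5], [3,4,5]

giving chain groups C_0 ≅ Z^5, C_1 ≅ Z^10, C_2 ≅ Z^5.

∂_1: C_1 → C_0 sends each edge [p,q] (with p < q) to q − p.
This gives a 5×10 integer matrix of rank 4; reducing to Smith normal form yields diagonal entries (1,1,1,1).

Boundary ∂_2: C_2 → C_1 sends each 2-simplex [p,q,r] to [q,r] − [p,r] + [p,q]. For instance
  ∂[2,4,5] = [4,5] − [2,5] + [2,4],
  ∂[1,3,5] = [3,5] − [1,5] + [1,3].
The 10×5 boundary matrix has rank 5 and Smith normal form diag(1,1,1,1,1).

Computing H_k = (kernel of ∂_k) / (image of ∂_{k+1}):

  H_0: rank C_0 − rank ∂_1 = 5 − 4 = 1, and the invariant factors of ∂_1 are all 1, so H_0 ≅ Z.
  H_1: rank ker ∂_1 − rank ∂_2 = (10 − 4) − 5 = 1, and the invariant factors of ∂_2 are all 1, so H_1 ≅ Z.
  H_2: rank ker ∂_2 − rank ∂_3 = (5 − 5) − 0 = 0, and there is no ∂_3, so H_2 ≅ 0.

As a check, the Euler characteristic is 5 − 10 + 5 = 0, which agrees with 1 − 1 + 0 = 0.

H_0 = Z,  H_1 = Z,  H_2 = 0.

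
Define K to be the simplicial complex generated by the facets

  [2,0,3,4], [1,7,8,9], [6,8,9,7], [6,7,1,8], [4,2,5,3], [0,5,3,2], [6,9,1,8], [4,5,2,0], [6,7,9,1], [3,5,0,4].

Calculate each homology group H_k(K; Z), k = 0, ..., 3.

H_0 ≅ Z^2,  H_1 = 0,  H_2 = 0,  H_3 ≅ Z^2.

Order the vertices as 0 < 1 < 2 < 3 < 4 < 5 < 6 < 7 < 8 < 9. Listing each simplex with vertices in this order, K has dimension 3 with simplices:

  0-simplices (10): [0], [1], [2], [3], [4], [5], [6], [7], [8], [9]
  1-simplices (20): [0,2], [0,3], [0,4], [0,5], [1,6], [1,7], [1,8], [1,9], [2,3], [2,4], [2,5], [3,4], [3,5], [4,5], [6,7], [6,8], [6,9], [7,8], [7,9], [8,9]
  2-simplices (20): (20 of them)
  3-simplices (10): [0,2,3,4], [0,2,3,5], [0,2,4,5], [0,3,4,5], [1,6,7,8], [1,6,7,9], [1,6,8,9], [1,7,8,9], [2,3,4,5], [6,7,8,9]

so the chain groups are C_0 ≅ Z^10, C_1 ≅ Z^20, C_2 ≅ Z^20, C_3 ≅ Z^10.

Boundary ∂_1: C_1 → C_0 sends each edge [p,q] (with p < q) to q − p.
The resulting 10×20 matrix has rank 8, and its Smith normal form has invariant factors (1,1,1,1,1,1,1,1).

The boundary map ∂_2: C_2 → C_1 maps a triangle to the signed sum of its edges. For instance
  ∂[0,2,5] = [2,5] − [0,5] + [0,2],
  ∂[2,3,5] = [3,5] − [2,5] + [2,3].
The resulting 20×20 matrix has rank 12, and its Smith normal form has invariant factors (1,1,1,1,1,1,1,1,1,1,1,1).

∂_3: C_3 → C_2 sends each 3-simplex σ to the alternating sum Σ_i (−1)^i (σ with its i-th vertex removed). For instance
  ∂[6,7,8,9] = [7,8,9] − [6,8,9] + [6,7,9] − [6,7,8],
  ∂[0,2,3,4] = [2,3,4] − [0,3,4] + [0,2,4] − [0,2,3].
As a 20×10 matrix over Z this has rank 8, with invariant factors (1,1,1,1,1,1,1,1).

Reading off H_k = ker ∂_k / im ∂_{k+1}:

  H_0: rank C_0 − rank ∂_1 = 10 − 8 = 2, and the invariant factors of ∂_1 are all 1, so H_0 ≅ Z^2.
  H_1: rank ker ∂_1 − rank ∂_2 = (20 − 8) − 12 = 0, and the invariant factors of ∂_2 are all 1, so H_1 ≅ 0.
  H_2: rank ker ∂_2 − rank ∂_3 = (20 − 12) − 8 = 0, and the invariant factors of ∂_3 are all 1, so H_2 ≅ 0.
  H_3: rank ker ∂_3 − rank ∂_4 = (10 − 8) − 0 = 2, and there is no ∂_4, so H_3 ≅ Z^2.

(K is a triangulation of the disjoint union of the 3-sphere S^3 and the 3-sphere S^3.)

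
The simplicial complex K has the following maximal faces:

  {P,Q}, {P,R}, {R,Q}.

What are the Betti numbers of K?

Fix the vertex order P < Q < R and write every simplex with vertices in increasing order. Then dim K = 1 and the simplices of K are:

  0-simplices (3): P, Q, R
  1-simplices (3): PQ, PR, QR

so the chain groups are C_0 ≅ Z^3, C_1 ≅ Z^3.

The boundary map ∂_1: C_1 → C_0 maps an edge to its endpoints' difference, ∂[p,q] = q − p. For instance
  ∂PQ = Q − P.
The 3×3 boundary matrix has rank 2 and Smith normal form diag(1,1).

Now H_k = ker ∂_k / im ∂_{k+1}, so:

  H_0: rank C_0 − rank ∂_1 = 3 − 2 = 1, and the invariant factors of ∂_1 are all 1, so H_0 ≅ Z.
  H_1: rank ker ∂_1 − rank ∂_2 = (3 − 2) − 0 = 1, and there is no ∂_2, so H_1 ≅ Z.

Hence the Betti numbers are b_0 = 1, b_1 = 1.

b_0 = 1, b_1 = 1.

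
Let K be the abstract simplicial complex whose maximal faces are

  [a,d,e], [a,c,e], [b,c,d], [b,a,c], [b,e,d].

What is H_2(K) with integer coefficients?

H_2 ≅ 0.

Order the vertices as a < b < c < d < e. Listing each simplex with vertices in this order, K has dimension 2 with simplices:

  0-simplices (5): a, b, c, d, e
  1-simplices (10): ab, ac, ad, ae, bc, bd, be, cd, ce, de
  2-simplices (5): abc, ace, ade, bcd, bde

giving chain groups C_0 ≅ Z^5, C_1 ≅ Z^10, C_2 ≅ Z^5.

Boundary ∂_1: C_1 → C_0 sends each edge [p,q] (with p < q) to q − p. For instance
  ∂ae = e − a.
As a 5×10 matrix over Z this has rank 4, with invariant factors (1,1,1,1).

Boundary ∂_2: C_2 → C_1 maps a triangle to the signed sum of its edges. For instance
  ∂bcd = cd − bd + bc,
  ∂ade = de − ae + ad.
The 10×5 boundary matrix has rank 5 and Smith normal form diag(1,1,1,1,1).

Now H_k = ker ∂_k / im ∂_{k+1}, so:

  H_2: rank ker ∂_2 − rank ∂_3 = (5 − 5) − 0 = 0, and there is no ∂_3, so H_2 ≅ 0.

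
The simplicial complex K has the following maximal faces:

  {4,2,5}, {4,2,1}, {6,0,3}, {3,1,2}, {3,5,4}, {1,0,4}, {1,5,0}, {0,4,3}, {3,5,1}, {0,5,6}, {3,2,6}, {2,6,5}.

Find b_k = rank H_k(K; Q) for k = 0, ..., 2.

Fix the vertex order 0 < 1 < 2 < 3 < 4 < 5 < 6 and write every simplex with vertices in increasing order. Then dim K = 2 and the simplices of K are:

  0-simplices (7): [0], [1], [2], [3], [4], [5], [6]
  1-simplices (18): [0,1], [0,3], [0,4], [0,5], [0,6], [1,2], [1,3], [1,4], [1,5], [2,3], [2,4], [2,5], [2,6], [3,4], [3,5], [3,6], [4,5], [5,6]
  2-simplices (12): [0,1,4], [0,1,5], [0,3,4], [0,3,6], [0,5,6], [1,2,3], [1,2,4], [1,3,5], [2,3,6], [2,4,5], [2,5,6], [3,4,5]

giving chain groups C_0 ≅ Z^7, C_1 ≅ Z^18, C_2 ≅ Z^12.

∂_1: C_1 → C_0 is given by ∂[p,q] = [q] − [p]. For instance
  ∂[5,6] = [6] − [5].
The 7×18 boundary matrix has rank 6 and Smith normal form diag(1,1,1,1,1,1).

Boundary ∂_2: C_2 → C_1 acts by ∂[p,q,r] = [q,r] − [p,r] + [p,q]. For instance
  ∂[1,2,4] = [2,4] − [1,4] + [1,2],
  ∂[0,1,5] = [1,5] − [0,5] + [0,1].
As a 18×12 matrix over Z this has rank 12, with invariant factors (1,1,1,1,1,1,1,1,1,1,1,2).

Computing H_k = (kernel of ∂_k) / (image of ∂_{k+1}):

  H_0: rank C_0 − rank ∂_1 = 7 − 6 = 1, and the invariant factors of ∂_1 are all 1, so H_0 = Z.
  H_1: rank ker ∂_1 − rank ∂_2 = (18 − 6) − 12 = 0, and ∂_2 has invariant factor 2 > 1, so H_1 = Z/2.
  H_2: rank ker ∂_2 − rank ∂_3 = (12 − 12) − 0 = 0, and there is no ∂_3, so H_2 = 0.

Hence the Betti numbers are b_0 = 1, b_1 = 0, b_2 = 0.

b_0 = 1, b_1 = 0, b_2 = 0.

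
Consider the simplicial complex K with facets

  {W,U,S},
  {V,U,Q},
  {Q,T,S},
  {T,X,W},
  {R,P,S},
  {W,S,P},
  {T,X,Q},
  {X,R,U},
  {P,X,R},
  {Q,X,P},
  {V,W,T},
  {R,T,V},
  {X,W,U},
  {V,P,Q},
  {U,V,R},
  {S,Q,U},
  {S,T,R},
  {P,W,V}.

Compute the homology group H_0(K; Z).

Fix the vertex order P < Q < R < S < T < U < V < W < X and write every simplex with vertices in increasing order. Then dim K = 2 and the simplices of K are:

  0-simplices (9): P, Q, R, S, T, U, V, W, X
  1-simplices (27): PQ, PR, PS, PV, PW, PX, QS, QT, QU, QV, QX, RS, RT, RU, RV, RX, ST, SU, SW, TV, TW, TX, UV, UW, UX, VW, WX
  2-simplices (18): PQV, PQX, PRS, PRX, PSW, PVW, QST, QSU, QTX, QUV, RST, RTV, RUV, RUX, SUW, TVW, TWX, UWX

so the chain groups are C_0 ≅ Z^9, C_1 ≅ Z^27, C_2 ≅ Z^18.

Boundary ∂_1: C_1 → C_0 is given by ∂[p,q] = [q] − [p]. For instance
  ∂VW = W − V.
The 9×27 boundary matrix has rank 8 and Smith normal form diag(1,1,1,1,1,1,1,1).

The boundary map ∂_2: C_2 → C_1 sends each 2-simplex [p,q,r] to [q,r] − [p,r] + [p,q]. For instance
  ∂PSW = SW − PW + PS,
  ∂TVW = VW − TW + TV.
The resulting 27×18 matrix has rank 17, and its Smith normal form has invariant factors (1,1,1,1,1,1,1,1,1,1,1,1,1,1,1,1,1).

Computing H_k = (kernel of ∂_k) / (image of ∂_{k+1}):

  H_0: rank C_0 − rank ∂_1 = 9 − 8 = 1, and the invariant factors of ∂_1 are all 1, so H_0 ≅ Z.

(K is a triangulation of the torus T^2.)

H_0 = Z.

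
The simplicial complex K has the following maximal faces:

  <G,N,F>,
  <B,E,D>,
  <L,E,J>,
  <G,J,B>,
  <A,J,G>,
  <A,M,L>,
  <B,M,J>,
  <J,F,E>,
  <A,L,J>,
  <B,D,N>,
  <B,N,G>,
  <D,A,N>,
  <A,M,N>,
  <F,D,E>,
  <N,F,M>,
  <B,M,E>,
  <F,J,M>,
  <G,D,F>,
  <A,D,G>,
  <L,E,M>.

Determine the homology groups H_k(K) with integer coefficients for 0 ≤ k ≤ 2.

Fix the vertex order A < B < D < E < F < G < J < L < M < N and write every simplex with vertices in increasing order. Then dim K = 2 and the simplices of K are:

  0-simplices (10): A, B, D, E, F, G, J, L, M, N
  1-simplices (30): AD, AG, AJ, AL, AM, AN, BD, BE, BG, BJ, BM, BN, DE, DF, DG, DN, EF, EJ, EL, EM, FG, FJ, FM, FN, GJ, GN, JL, JM, LM, MN
  2-simplices (20): ADG, ADN, AGJ, AJL, ALM, AMN, BDE, BDN, BEM, BGJ, BGN, BJM, DEF, DFG, EFJ, EJL, ELM, FGN, FJM, FMN

giving chain groups C_0 ≅ Z^10, C_1 ≅ Z^30, C_2 ≅ Z^20.

∂_1: C_1 → C_0 sends each edge [p,q] (with p < q) to q − p.
The 10×30 boundary matrix has rank 9 and Smith normal form diag(1,1,1,1,1,1,1,1,1).

∂_2: C_2 → C_1 maps a triangle to the signed sum of its edges. For instance
  ∂AJL = JL − AL + AJ,
  ∂EJL = JL − EL + EJ.
This gives a 30×20 integer matrix of rank 20; reducing to Smith normal form yields diagonal entries (1,1,1,1,1,1,1,1,1,1,1,1,1,1,1,1,1,1,1,2).

From H_k ≅ ker(∂_k) / im(∂_{k+1}) we obtain:

  H_0: rank C_0 − rank ∂_1 = 10 − 9 = 1, and the invariant factors of ∂_1 are all 1, so H_0 = Z.
  H_1: rank ker ∂_1 − rank ∂_2 = (30 − 9) − 20 = 1, and ∂_2 has invariant factor 2 > 1, so H_1 = Z × Z/2.
  H_2: rank ker ∂_2 − rank ∂_3 = (20 − 20) − 0 = 0, and there is no ∂_3, so H_2 = 0.

As a check, the Euler characteristic is 10 − 30 + 20 = 0, which agrees with 1 − 1 + 0 = 0.

H_0 ≅ Z,  H_1 ≅ Z × Z/2,  H_2 = 0.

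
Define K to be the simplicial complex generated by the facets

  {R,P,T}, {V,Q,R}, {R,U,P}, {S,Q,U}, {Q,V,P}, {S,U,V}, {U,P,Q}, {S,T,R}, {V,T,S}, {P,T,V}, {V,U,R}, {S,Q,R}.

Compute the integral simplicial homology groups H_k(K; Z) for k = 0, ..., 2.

Take the total order P < Q < R < S < T < U < V on the vertex set. Then K (dimension 2) consists of the simplices:

  0-simplices (7): P, Q, R, S, T, U, V
  1-simplices (18): PQ, PR, PT, PU, PV, QR, QS, QU, QV, RS, RT, RU, RV, ST, SU, SV, TV, UV
  2-simplices (12): PQU, PQV, PRT, PRU, PTV, QRS, QRV, QSU, RST, RUV, STV, SUV

Hence C_0 ≅ Z^7, C_1 ≅ Z^18, C_2 ≅ Z^12.

∂_1: C_1 → C_0 sends each edge [p,q] (with p < q) to q − p. For instance
  ∂SU = U − S.
The 7×18 boundary matrix has rank 6 and Smith normal form diag(1,1,1,1,1,1).

Boundary ∂_2: C_2 → C_1 maps a triangle to the signed sum of its edges. For instance
  ∂QRV = RV − QV + QR,
  ∂PQV = QV − PV + PQ.
The 18×12 boundary matrix has rank 12 and Smith normal form diag(1,1,1,1,1,1,1,1,1,1,1,2).

Now H_k = ker ∂_k / im ∂_{k+1}, so:

  H_0: rank C_0 − rank ∂_1 = 7 − 6 = 1, and the invariant factors of ∂_1 are all 1, so H_0 ≅ Z.
  H_1: rank ker ∂_1 − rank ∂_2 = (18 − 6) − 12 = 0, and ∂_2 has invariant factor 2 > 1, so H_1 ≅ Z/2.
  H_2: rank ker ∂_2 − rank ∂_3 = (12 − 12) − 0 = 0, and there is no ∂_3, so H_2 ≅ 0.

As a check, the Euler characteristic is 7 − 18 + 12 = 1, which agrees with 1 − 0 + 0 = 1.

H_0 ≅ Z,  H_1 ≅ Z/2,  H_2 = 0.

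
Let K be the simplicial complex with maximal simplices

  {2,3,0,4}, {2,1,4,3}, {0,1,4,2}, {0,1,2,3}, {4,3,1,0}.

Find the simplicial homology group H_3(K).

K has 5 vertices, 10 edges, 10 triangles, 5 3-simplices.
rank ∂_3 = 4, rank ∂_4 = 0 ⇒ b_3 = 5 − 4 − 0 = 1. So H_3 ≅ Z.

H_3 = Z.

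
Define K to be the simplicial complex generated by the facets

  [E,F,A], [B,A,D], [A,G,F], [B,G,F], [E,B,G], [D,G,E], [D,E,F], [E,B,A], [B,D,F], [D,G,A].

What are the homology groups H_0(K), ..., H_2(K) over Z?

Fix the vertex order A < B < D < E < F < G and write every simplex with vertices in increasing order. Then dim K = 2 and the simplices of K are:

  0-simplices (6): A, B, D, E, F, G
  1-simplices (15): AB, AD, AE, AF, AG, BD, BE, BF, BG, DE, DF, DG, EF, EG, FG
  2-simplices (10): ABD, ABE, ADG, AEF, AFG, BDF, BEG, BFG, DEF, DEG

giving chain groups C_0 ≅ Z^6, C_1 ≅ Z^15, C_2 ≅ Z^10.

The boundary map ∂_1: C_1 → C_0 maps an edge to its endpoints' difference, ∂[p,q] = q − p.
This gives a 6×15 integer matrix of rank 5; reducing to Smith normal form yields diagonal entries (1,1,1,1,1).

Boundary ∂_2: C_2 → C_1 acts by ∂[p,q,r] = [q,r] − [p,r] + [p,q]. For instance
  ∂DEG = EG − DG + DE,
  ∂BFG = FG − BG + BF.
The 15×10 boundary matrix has rank 10 and Smith normal form diag(1,1,1,1,1,1,1,1,1,2).

Reading off H_k = ker ∂_k / im ∂_{k+1}:

  H_0: rank C_0 − rank ∂_1 = 6 − 5 = 1, and the invariant factors of ∂_1 are all 1, so H_0 ≅ Z.
  H_1: rank ker ∂_1 − rank ∂_2 = (15 − 5) − 10 = 0, and ∂_2 has invariant factor 2 > 1, so H_1 ≅ Z/2.
  H_2: rank ker ∂_2 − rank ∂_3 = (10 − 10) − 0 = 0, and there is no ∂_3, so H_2 ≅ 0.

(K is a triangulation of the real projective plane RP^2.)

H_0 = Z,  H_1 = Z/2,  H_2 = 0.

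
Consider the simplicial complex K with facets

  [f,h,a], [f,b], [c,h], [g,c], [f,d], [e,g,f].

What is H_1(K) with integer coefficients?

K has 8 vertices, 10 edges, 2 triangles.
rank ∂_1 = 7, rank ∂_2 = 2 ⇒ b_1 = 10 − 7 − 2 = 1; all invariant factors of ∂_2 are 1 so no torsion. So H_1 = Z.

H_1 ≅ Z.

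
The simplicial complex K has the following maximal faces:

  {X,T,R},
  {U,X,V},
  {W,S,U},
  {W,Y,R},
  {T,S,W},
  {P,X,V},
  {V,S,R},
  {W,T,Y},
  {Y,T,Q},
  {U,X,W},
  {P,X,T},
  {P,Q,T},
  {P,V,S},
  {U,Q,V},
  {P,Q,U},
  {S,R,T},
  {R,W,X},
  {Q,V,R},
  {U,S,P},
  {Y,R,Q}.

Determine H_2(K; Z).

We work with the vertex ordering P < Q < R < S < T < U < V < W < X < Y. The simplices of K, each written with vertices in increasing order, are:

  0-simplices (10): P, Q, R, S, T, U, V, W, X, Y
  1-simplices (30): PQ, PS, PT, PU, PV, PX, QR, QT, QU, QV, QY, RS, RT, RV, RW, RX, RY, ST, SU, SV, SW, TW, TX, TY, UV, UW, UX, VX, WX, WY
  2-simplices (20): PQT, PQU, PSU, PSV, PTX, PVX, QRV, QRY, QTY, QUV, RST, RSV, RTX, RWX, RWY, STW, SUW, TWY, UVX, UWX

so the chain groups are C_0 ≅ Z^10, C_1 ≅ Z^30, C_2 ≅ Z^20.

The boundary map ∂_1: C_1 → C_0 sends each edge [p,q] (with p < q) to q − p.
As a 10×30 matrix over Z this has rank 9, with invariant factors (1,1,1,1,1,1,1,1,1).

Boundary ∂_2: C_2 → C_1 maps a triangle to the signed sum of its edges. For instance
  ∂UVX = VX − UX + UV,
  ∂PTX = TX − PX + PT.
The 30×20 boundary matrix has rank 20 and Smith normal form diag(1,1,1,1,1,1,1,1,1,1,1,1,1,1,1,1,1,1,1,2).

From H_k ≅ ker(∂_k) / im(∂_{k+1}) we obtain:

  H_2: rank ker ∂_2 − rank ∂_3 = (20 − 20) − 0 = 0, and there is no ∂_3, so H_2 = 0.

(K is a triangulation of the Klein bottle.)

H_2 = 0.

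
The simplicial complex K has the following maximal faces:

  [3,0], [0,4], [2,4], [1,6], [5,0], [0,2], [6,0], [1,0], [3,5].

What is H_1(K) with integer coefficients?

Order the vertices as 0 < 1 < 2 < 3 < 4 < 5 < 6. Listing each simplex with vertices in this order, K has dimension 1 with simplices:

  0-simplices (7): [0], [1], [2], [3], [4], [5], [6]
  1-simplices (9): [0,1], [0,2], [0,3], [0,4], [0,5], [0,6], [1,6], [2,4], [3,5]

giving chain groups C_0 ≅ Z^7, C_1 ≅ Z^9.

Boundary ∂_1: C_1 → C_0 sends each edge [p,q] (with p < q) to q − p.
This gives a 7×9 integer matrix of rank 6; reducing to Smith normal form yields diagonal entries (1,1,1,1,1,1).

From H_k ≅ ker(∂_k) / im(∂_{k+1}) we obtain:

  H_1: rank ker ∂_1 − rank ∂_2 = (9 − 6) − 0 = 3, and there is no ∂_2, so H_1 = Z^3.

(K is a triangulation of a wedge of 3 circles.)

H_1 ≅ Z^3.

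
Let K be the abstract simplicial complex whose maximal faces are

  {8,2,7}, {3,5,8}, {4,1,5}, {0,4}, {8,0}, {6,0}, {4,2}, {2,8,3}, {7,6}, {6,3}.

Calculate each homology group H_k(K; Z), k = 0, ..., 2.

Fix the vertex order 0 < 1 < 2 < 3 < 4 < 5 < 6 < 7 < 8 and write every simplex with vertices in increasing order. Then dim K = 2 and the simplices of K are:

  0-simplices (9): [0], [1], [2], [3], [4], [5], [6], [7], [8]
  1-simplices (16): [0,4], [0,6], [0,8], [1,4], [1,5], [2,3], [2,4], [2,7], [2,8], [3,5], [3,6], [3,8], [4,5], [5,8], [6,7], [7,8]
  2-simplices (4): [1,4,5], [2,3,8], [2,7,8], [3,5,8]

Hence C_0 ≅ Z^9, C_1 ≅ Z^16, C_2 ≅ Z^4.

Boundary ∂_1: C_1 → C_0 is given by ∂[p,q] = [q] − [p].
The 9×16 boundary matrix has rank 8 and Smith normal form diag(1,1,1,1,1,1,1,1).

The boundary map ∂_2: C_2 → C_1 acts by ∂[p,q,r] = [q,r] − [p,r] + [p,q]. For instance
  ∂[3,5,8] = [5,8] − [3,8] + [3,5],
  ∂[2,3,8] = [3,8] − [2,8] + [2,3].
The resulting 16×4 matrix has rank 4, and its Smith normal form has invariant factors (1,1,1,1).

From H_k ≅ ker(∂_k) / im(∂_{k+1}) we obtain:

  H_0: rank C_0 − rank ∂_1 = 9 − 8 = 1, and the invariant factors of ∂_1 are all 1, so H_0 ≅ Z.
  H_1: rank ker ∂_1 − rank ∂_2 = (16 − 8) − 4 = 4, and the invariant factors of ∂_2 are all 1, so H_1 ≅ Z^4.
  H_2: rank ker ∂_2 − rank ∂_3 = (4 − 4) − 0 = 0, and there is no ∂_3, so H_2 ≅ 0.

As a check, the Euler characteristic is 9 − 16 + 4 = -3, which agrees with 1 − 4 + 0 = -3.

H_0 = Z,  H_1 = Z^4,  H_2 = 0.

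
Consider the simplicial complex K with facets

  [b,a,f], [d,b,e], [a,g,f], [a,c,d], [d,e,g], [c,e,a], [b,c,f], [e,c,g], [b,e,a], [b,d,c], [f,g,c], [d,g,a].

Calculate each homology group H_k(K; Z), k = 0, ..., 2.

H_0 = Z,  H_1 = Z/2Z,  H_2 = 0.

Fix the vertex order a < b < c < d < e < f < g and write every simplex with vertices in increasing order. Then dim K = 2 and the simplices of K are:

  0-simplices (7): a, b, c, d, e, f, g
  1-simplices (18): ab, ac, ad, ae, af, ag, bc, bd, be, bf, cd, ce, cf, cg, de, dg, eg, fg
  2-simplices (12): abe, abf, acd, ace, adg, afg, bcd, bcf, bde, ceg, cfg, deg

so the chain groups are C_0 ≅ Z^7, C_1 ≅ Z^18, C_2 ≅ Z^12.

Boundary ∂_1: C_1 → C_0 sends each edge [p,q] (with p < q) to q − p. For instance
  ∂dg = g − d.
The 7×18 boundary matrix has rank 6 and Smith normal form diag(1,1,1,1,1,1).

The boundary map ∂_2: C_2 → C_1 maps a triangle to the signed sum of its edges. For instance
  ∂bcd = cd − bd + bc,
  ∂bcf = cf − bf + bc.
The resulting 18×12 matrix has rank 12, and its Smith normal form has invariant factors (1,1,1,1,1,1,1,1,1,1,1,2).

Computing H_k = (kernel of ∂_k) / (image of ∂_{k+1}):

  H_0: rank C_0 − rank ∂_1 = 7 − 6 = 1, and the invariant factors of ∂_1 are all 1, so H_0 ≅ Z.
  H_1: rank ker ∂_1 − rank ∂_2 = (18 − 6) − 12 = 0, and ∂_2 has invariant factor 2 > 1, so H_1 ≅ Z/2Z.
  H_2: rank ker ∂_2 − rank ∂_3 = (12 − 12) − 0 = 0, and there is no ∂_3, so H_2 ≅ 0.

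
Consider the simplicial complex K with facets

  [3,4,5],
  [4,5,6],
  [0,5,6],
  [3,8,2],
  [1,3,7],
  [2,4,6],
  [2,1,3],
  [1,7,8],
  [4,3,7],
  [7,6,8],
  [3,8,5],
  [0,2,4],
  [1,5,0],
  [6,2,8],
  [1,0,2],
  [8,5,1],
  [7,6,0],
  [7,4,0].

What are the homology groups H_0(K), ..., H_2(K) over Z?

H_0 ≅ Z,  H_1 ≅ Z ⊕ Z/2,  H_2 = 0.

K has 9 vertices, 27 edges, 18 triangles.
rank ∂_0 = 0, rank ∂_1 = 8 ⇒ b_0 = 9 − 0 − 8 = 1; all invariant factors of ∂_1 are 1 so no torsion. So H_0 ≅ Z.
rank ∂_1 = 8, rank ∂_2 = 18 ⇒ b_1 = 27 − 8 − 18 = 1; ∂_2 has invariant factor(s) [2] giving torsion. So H_1 ≅ Z ⊕ Z/2.
rank ∂_2 = 18, rank ∂_3 = 0 ⇒ b_2 = 18 − 18 − 0 = 0. So H_2 ≅ 0.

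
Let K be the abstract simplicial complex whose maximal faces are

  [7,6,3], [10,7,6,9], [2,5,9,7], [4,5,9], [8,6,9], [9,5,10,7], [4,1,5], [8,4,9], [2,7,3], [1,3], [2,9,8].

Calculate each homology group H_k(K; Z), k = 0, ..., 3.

Take the total order 1 < 2 < 3 < 4 < 5 < 6 < 7 < 8 < 9 < 10 on the vertex set. Then K (dimension 3) consists of the simplices:

  0-simplices (10): [1], [2], [3], [4], [5], [6], [7], [8], [9], [10]
  1-simplices (24): (24 of them)
  2-simplices (17): [1,4,5], [2,3,7], [2,5,7], [2,5,9], [2,7,9], [2,8,9], [3,6,7], [4,5,9], [4,8,9], [5,7,9], [5,7,10], [5,9,10], [6,7,9], [6,7,10], [6,8,9], [6,9,10], [7,9,10]
  3-simplices (3): [2,5,7,9], [5,7,9,10], [6,7,9,10]

so the chain groups are C_0 ≅ Z^10, C_1 ≅ Z^24, C_2 ≅ Z^17, C_3 ≅ Z^3.

∂_1: C_1 → C_0 is given by ∂[p,q] = [q] − [p]. For instance
  ∂[1,3] = [3] − [1].
As a 10×24 matrix over Z this has rank 9, with invariant factors (1,1,1,1,1,1,1,1,1).

The boundary map ∂_2: C_2 → C_1 sends each 2-simplex [p,q,r] to [q,r] − [p,r] + [p,q]. For instance
  ∂[5,7,10] = [7,10] − [5,10] + [5,7],
  ∂[2,5,7] = [5,7] − [2,7] + [2,5].
This gives a 24×17 integer matrix of rank 14; reducing to Smith normal form yields diagonal entries (1,1,1,1,1,1,1,1,1,1,1,1,1,1).

∂_3: C_3 → C_2 sends each 3-simplex σ to the alternating sum Σ_i (−1)^i (σ with its i-th vertex removed). For instance
  ∂[2,5,7,9] = [5,7,9] − [2,7,9] + [2,5,9] − [2,5,7],
  ∂[6,7,9,10] = [7,9,10] − [6,9,10] + [6,7,10] − [6,7,9].
As a 17×3 matrix over Z this has rank 3, with invariant factors (1,1,1).

Computing H_k = (kernel of ∂_k) / (image of ∂_{k+1}):

  H_0: rank C_0 − rank ∂_1 = 10 − 9 = 1, and the invariant factors of ∂_1 are all 1, so H_0 = Z.
  H_1: rank ker ∂_1 − rank ∂_2 = (24 − 9) − 14 = 1, and the invariant factors of ∂_2 are all 1, so H_1 = Z.
  H_2: rank ker ∂_2 − rank ∂_3 = (17 − 14) − 3 = 0, and the invariant factors of ∂_3 are all 1, so H_2 = 0.
  H_3: rank ker ∂_3 − rank ∂_4 = (3 − 3) − 0 = 0, and there is no ∂_4, so H_3 = 0.

H_0 ≅ Z,  H_1 ≅ Z,  H_2 = 0,  H_3 = 0.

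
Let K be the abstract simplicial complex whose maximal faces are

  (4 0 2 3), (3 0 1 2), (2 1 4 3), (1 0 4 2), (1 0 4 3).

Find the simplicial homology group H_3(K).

Take the total order 0 < 1 < 2 < 3 < 4 on the vertex set. Then K (dimension 3) consists of the simplices:

  0-simplices (5): [0], [1], [2], [3], [4]
  1-simplices (10): [0,1], [0,2], [0,3], [0,4], [1,2], [1,3], [1,4], [2,3], [2,4], [3,4]
  2-simplices (10): [0,1,2], [0,1,3], [0,1,4], [0,2,3], [0,2,4], [0,3,4], [1,2,3], [1,2,4], [1,3,4], [2,3,4]
  3-simplices (5): [0,1,2,3], [0,1,2,4], [0,1,3,4], [0,2,3,4], [1,2,3,4]

so the chain groups are C_0 ≅ Z^5, C_1 ≅ Z^10, C_2 ≅ Z^10, C_3 ≅ Z^5.

Boundary ∂_1: C_1 → C_0 maps an edge to its endpoints' difference, ∂[p,q] = q − p. For instance
  ∂[1,3] = [3] − [1].
As a 5×10 matrix over Z this has rank 4, with invariant factors (1,1,1,1).

The boundary map ∂_2: C_2 → C_1 acts by ∂[p,q,r] = [q,r] − [p,r] + [p,q]. For instance
  ∂[0,3,4] = [3,4] − [0,4] + [0,3],
  ∂[0,1,4] = [1,4] − [0,4] + [0,1].
The resulting 10×10 matrix has rank 6, and its Smith normal form has invariant factors (1,1,1,1,1,1).

Boundary ∂_3: C_3 → C_2 sends each 3-simplex σ to the alternating sum Σ_i (−1)^i (σ with its i-th vertex removed). For instance
  ∂[0,2,3,4] = [2,3,4] − [0,3,4] + [0,2,4] − [0,2,3],
  ∂[0,1,2,4] = [1,2,4] − [0,2,4] + [0,1,4] − [0,1,2].
As a 10×5 matrix over Z this has rank 4, with invariant factors (1,1,1,1).

Now H_k = ker ∂_k / im ∂_{k+1}, so:

  H_3: rank ker ∂_3 − rank ∂_4 = (5 − 4) − 0 = 1, and there is no ∂_4, so H_3 ≅ Z.

H_3 = Z.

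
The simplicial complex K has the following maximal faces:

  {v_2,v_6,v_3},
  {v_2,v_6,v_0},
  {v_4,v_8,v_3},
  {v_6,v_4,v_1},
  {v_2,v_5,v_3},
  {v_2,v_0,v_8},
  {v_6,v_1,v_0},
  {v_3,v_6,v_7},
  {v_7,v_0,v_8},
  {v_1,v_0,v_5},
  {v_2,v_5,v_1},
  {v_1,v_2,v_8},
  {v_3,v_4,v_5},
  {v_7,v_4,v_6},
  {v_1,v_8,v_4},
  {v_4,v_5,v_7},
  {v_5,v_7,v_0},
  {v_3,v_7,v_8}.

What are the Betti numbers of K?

b_0 = 1, b_1 = 1, b_2 = 0.

K has 9 vertices, 27 edges, 18 triangles.
rank ∂_0 = 0, rank ∂_1 = 8 ⇒ b_0 = 9 − 0 − 8 = 1; all invariant factors of ∂_1 are 1 so no torsion. So H_0 ≅ Z.
rank ∂_1 = 8, rank ∂_2 = 18 ⇒ b_1 = 27 − 8 − 18 = 1; ∂_2 has invariant factor(s) [2] giving torsion. So H_1 ≅ Z ⊕ Z/2.
rank ∂_2 = 18, rank ∂_3 = 0 ⇒ b_2 = 18 − 18 − 0 = 0. So H_2 ≅ 0.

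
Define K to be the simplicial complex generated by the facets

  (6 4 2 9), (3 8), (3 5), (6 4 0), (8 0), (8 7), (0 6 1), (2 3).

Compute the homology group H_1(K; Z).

H_1 = Z.

Order the vertices as 0 < 1 < 2 < 3 < 4 < 5 < 6 < 7 < 8 < 9. Listing each simplex with vertices in this order, K has dimension 3 with simplices:

  0-simplices (10): [0], [1], [2], [3], [4], [5], [6], [7], [8], [9]
  1-simplices (15): [0,1], [0,4], [0,6], [0,8], [1,6], [2,3], [2,4], [2,6], [2,9], [3,5], [3,8], [4,6], [4,9], [6,9], [7,8]
  2-simplices (6): [0,1,6], [0,4,6], [2,4,6], [2,4,9], [2,6,9], [4,6,9]
  3-simplices (1): [2,4,6,9]

so the chain groups are C_0 ≅ Z^10, C_1 ≅ Z^15, C_2 ≅ Z^6, C_3 ≅ Z^1.

Boundary ∂_1: C_1 → C_0 is given by ∂[p,q] = [q] − [p]. For instance
  ∂[3,8] = [8] − [3].
The 10×15 boundary matrix has rank 9 and Smith normal form diag(1,1,1,1,1,1,1,1,1).

∂_2: C_2 → C_1 maps a triangle to the signed sum of its edges. For instance
  ∂[2,6,9] = [6,9] − [2,9] + [2,6],
  ∂[0,4,6] = [4,6] − [0,6] + [0,4].
This gives a 15×6 integer matrix of rank 5; reducing to Smith normal form yields diagonal entries (1,1,1,1,1).

Boundary ∂_3: C_3 → C_2 sends each 3-simplex σ to the alternating sum Σ_i (−1)^i (σ with its i-th vertex removed). For instance
  ∂[2,4,6,9] = [4,6,9] − [2,6,9] + [2,4,9] − [2,4,6].
The 6×1 boundary matrix has rank 1 and Smith normal form diag(1).

Now H_k = ker ∂_k / im ∂_{k+1}, so:

  H_1: rank ker ∂_1 − rank ∂_2 = (15 − 9) − 5 = 1, and the invariant factors of ∂_2 are all 1, so H_1 = Z.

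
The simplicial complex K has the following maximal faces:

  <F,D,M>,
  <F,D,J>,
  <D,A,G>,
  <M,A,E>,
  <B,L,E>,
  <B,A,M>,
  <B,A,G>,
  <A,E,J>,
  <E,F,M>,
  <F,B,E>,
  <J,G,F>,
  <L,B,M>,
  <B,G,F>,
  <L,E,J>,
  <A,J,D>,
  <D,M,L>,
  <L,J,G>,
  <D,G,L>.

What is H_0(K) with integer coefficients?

We work with the vertex ordering A < B < D < E < F < G < J < L < M. The simplices of K, each written with vertices in increasing order, are:

  0-simplices (9): A, B, D, E, F, G, J, L, M
  1-simplices (27): AB, AD, AE, AG, AJ, AM, BE, BF, BG, BL, BM, DF, DG, DJ, DL, DM, EF, EJ, EL, EM, FG, FJ, FM, GJ, GL, JL, LM
  2-simplices (18): ABG, ABM, ADG, ADJ, AEJ, AEM, BEF, BEL, BFG, BLM, DFJ, DFM, DGL, DLM, EFM, EJL, FGJ, GJL

giving chain groups C_0 ≅ Z^9, C_1 ≅ Z^27, C_2 ≅ Z^18.

∂_1: C_1 → C_0 is given by ∂[p,q] = [q] − [p].
The 9×27 boundary matrix has rank 8 and Smith normal form diag(1,1,1,1,1,1,1,1).

The boundary map ∂_2: C_2 → C_1 acts by ∂[p,q,r] = [q,r] − [p,r] + [p,q]. For instance
  ∂BLM = LM − BM + BL,
  ∂BEF = EF − BF + BE.
This gives a 27×18 integer matrix of rank 18; reducing to Smith normal form yields diagonal entries (1,1,1,1,1,1,1,1,1,1,1,1,1,1,1,1,1,2).

Now H_k = ker ∂_k / im ∂_{k+1}, so:

  H_0: rank C_0 − rank ∂_1 = 9 − 8 = 1, and the invariant factors of ∂_1 are all 1, so H_0 = Z.

H_0 = Z.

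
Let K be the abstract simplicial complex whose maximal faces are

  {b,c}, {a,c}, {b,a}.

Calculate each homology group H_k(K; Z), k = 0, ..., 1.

Fix the vertex order a < b < c and write every simplex with vertices in increasing order. Then dim K = 1 and the simplices of K are:

  0-simplices (3): a, b, c
  1-simplices (3): ab, ac, bc

giving chain groups C_0 ≅ Z^3, C_1 ≅ Z^3.

The boundary map ∂_1: C_1 → C_0 sends each edge [p,q] (with p < q) to q − p. For instance
  ∂bc = c − b.
This gives a 3×3 integer matrix of rank 2; reducing to Smith normal form yields diagonal entries (1,1).

Computing H_k = (kernel of ∂_k) / (image of ∂_{k+1}):

  H_0: rank C_0 − rank ∂_1 = 3 − 2 = 1, and the invariant factors of ∂_1 are all 1, so H_0 ≅ Z.
  H_1: rank ker ∂_1 − rank ∂_2 = (3 − 2) − 0 = 1, and there is no ∂_2, so H_1 ≅ Z.

As a check, the Euler characteristic is 3 − 3 = 0, which agrees with 1 − 1 = 0.
(K is a triangulation of the circle S^1.)

H_0 = Z,  H_1 = Z.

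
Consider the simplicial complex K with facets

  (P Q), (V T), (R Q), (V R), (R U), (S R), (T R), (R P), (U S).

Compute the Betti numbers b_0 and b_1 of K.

We work with the vertex ordering P < Q < R < S < T < U < V. The simplices of K, each written with vertices in increasing order, are:

  0-simplices (7): P, Q, R, S, T, U, V
  1-simplices (9): PQ, PR, QR, RS, RT, RU, RV, SU, TV

so the chain groups are C_0 ≅ Z^7, C_1 ≅ Z^9.

The boundary map ∂_1: C_1 → C_0 is given by ∂[p,q] = [q] − [p]. For instance
  ∂RV = V − R.
The 7×9 boundary matrix has rank 6 and Smith normal form diag(1,1,1,1,1,1).

Computing H_k = (kernel of ∂_k) / (image of ∂_{k+1}):

  H_0: rank C_0 − rank ∂_1 = 7 − 6 = 1, and the invariant factors of ∂_1 are all 1, so H_0 ≅ Z.
  H_1: rank ker ∂_1 − rank ∂_2 = (9 − 6) − 0 = 3, and there is no ∂_2, so H_1 ≅ Z^3.

As a check, the Euler characteristic is 7 − 9 = -2, which agrees with 1 − 3 = -2.

Hence the Betti numbers are b_0 = 1, b_1 = 3.

b_0 = 1, b_1 = 3.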